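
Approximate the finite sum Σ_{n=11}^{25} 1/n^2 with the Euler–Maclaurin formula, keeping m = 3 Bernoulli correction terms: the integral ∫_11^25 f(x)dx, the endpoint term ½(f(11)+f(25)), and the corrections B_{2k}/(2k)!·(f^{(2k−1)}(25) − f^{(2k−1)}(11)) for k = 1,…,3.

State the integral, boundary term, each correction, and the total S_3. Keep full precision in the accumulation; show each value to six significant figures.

∫_11^25 1/x^2 dx evaluates to 0.0509091.
Boundary: ½(f(11) + f(25)) = ½(0.00826446 + 0.00160000) = 0.00493223.
Running total after boundary: 0.0558413.
Order-1 term: 1/12 · (-0.000128000 − (-0.00150263)) = 0.000114552.
After k=1: 0.0559559.
Order-2 term: −1/720 · (-2.45760e-06 − (-0.000149021)) = -2.03560e-07.
After k=2: 0.0559557.
Order-3 term: 1/30240 · (-1.17965e-07 − (-3.69474e-05)) = 1.21790e-09.

S_3 ≈ 0.0559557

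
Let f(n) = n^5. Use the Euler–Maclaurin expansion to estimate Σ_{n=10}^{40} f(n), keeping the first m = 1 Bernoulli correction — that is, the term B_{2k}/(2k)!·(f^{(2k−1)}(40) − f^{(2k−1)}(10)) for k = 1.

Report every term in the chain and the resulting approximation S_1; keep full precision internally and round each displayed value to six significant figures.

∫_10^40 x^5 dx evaluates to 6.82500e+08.
½[f(10) + f(40)] = ½[100000 + 1.02400e+08] = 5.12500e+07.
Running total after boundary: 7.33750e+08.
Correction k=1: B_{2}/2! · (f^{(1)}(40) − f^{(1)}(10)) = 1/12 · (1.28000e+07 − 50000.0) = 1.06250e+06.

S_1 ≈ 7.34812e+08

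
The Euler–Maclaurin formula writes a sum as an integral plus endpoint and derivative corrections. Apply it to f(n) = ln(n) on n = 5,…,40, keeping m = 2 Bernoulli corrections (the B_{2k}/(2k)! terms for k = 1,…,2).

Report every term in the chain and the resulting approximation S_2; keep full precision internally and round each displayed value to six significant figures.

S_2 ≈ 107.143

∫_5^40 ln(x) dx evaluates to 104.508.
Endpoint term: (f(5) + f(40))/2 = (1.60944 + 3.68888)/2 = 2.64916.
Running total after boundary: 107.157.
k=1: B_{2}/(2)! × [f^{(1)}(40) − f^{(1)}(5)] = 1/12 × (0.0250000 − 0.200000) = -0.0145833.
After k=1: 107.143.
k=2: B_{4}/(4)! × [f^{(3)}(40) − f^{(3)}(5)] = −1/720 × (3.12500e-05 − 0.0160000) = 2.21788e-05.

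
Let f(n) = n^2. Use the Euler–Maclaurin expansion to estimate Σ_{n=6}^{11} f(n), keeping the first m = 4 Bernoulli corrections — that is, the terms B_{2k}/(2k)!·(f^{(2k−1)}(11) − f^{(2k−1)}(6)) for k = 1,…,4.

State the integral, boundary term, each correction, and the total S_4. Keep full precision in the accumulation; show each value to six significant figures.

S_4 ≈ 451.000

Integral: ∫_6^11 x^2 dx = 371.667.
Boundary: ½(f(6) + f(11)) = ½(36.0000 + 121.000) = 78.5000.
Integral + boundary = 450.167.
Order-1 term: 1/12 · (22.0000 − 12.0000) = 0.833333.
Partial sum through k=1: 451.000.
Order-2 term: −1/720 · (0.00000 − 0.00000) = 0.00000.
Partial sum through k=2: 451.000.
Order-3 term: 1/30240 · (0.00000 − 0.00000) = 0.00000.
Partial sum through k=3: 451.000.
Order-4 term: −1/1209600 · (0.00000 − 0.00000) = 0.00000.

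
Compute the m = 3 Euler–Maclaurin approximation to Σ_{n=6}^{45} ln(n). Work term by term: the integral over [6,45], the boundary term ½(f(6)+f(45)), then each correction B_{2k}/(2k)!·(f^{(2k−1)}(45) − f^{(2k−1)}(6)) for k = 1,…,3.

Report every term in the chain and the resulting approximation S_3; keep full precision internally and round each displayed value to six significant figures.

S_3 ≈ 124.336

The integral term ∫_6^45 ln(x) dx = 121.549.
Boundary: ½(f(6) + f(45)) = ½(1.79176 + 3.80666) = 2.79921.
Running total after boundary: 124.348.
Order-1 term: 1/12 · (0.0222222 − 0.166667) = -0.0120370.
Running total after k=1: 124.336.
Order-2 term: −1/720 · (2.19479e-05 − 0.00925926) = 1.28296e-05.
Running total after k=2: 124.336.
Order-3 term: 1/30240 · (1.30061e-07 − 0.00308642) = -1.02060e-07.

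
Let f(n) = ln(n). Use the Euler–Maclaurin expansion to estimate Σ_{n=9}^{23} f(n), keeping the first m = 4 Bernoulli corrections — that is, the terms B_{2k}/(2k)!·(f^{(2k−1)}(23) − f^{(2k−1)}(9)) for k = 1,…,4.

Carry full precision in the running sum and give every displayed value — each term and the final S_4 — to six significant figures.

The integral term ∫_9^23 ln(x) dx = 38.3413.
Boundary: ½(f(9) + f(23)) = ½(2.19722 + 3.13549) = 2.66636.
Running total after boundary: 41.0077.
Correction k=1: B_{2}/2! · (f^{(1)}(23) − f^{(1)}(9)) = 1/12 · (0.0434783 − 0.111111) = -0.00563607.
Running total after k=1: 41.0021.
Correction k=2: B_{4}/4! · (f^{(3)}(23) − f^{(3)}(9)) = −1/720 · (0.000164379 − 0.00274348) = 3.58209e-06.
Running total after k=2: 41.0021.
Correction k=3: B_{6}/6! · (f^{(5)}(23) − f^{(5)}(9)) = 1/30240 · (3.72883e-06 − 0.000406442) = -1.33172e-08.
Running total after k=3: 41.0021.
Correction k=4: B_{8}/8! · (f^{(7)}(23) − f^{(7)}(9)) = −1/1209600 · (2.11465e-07 − 0.000150534) = 1.24275e-10.

S_4 ≈ 41.0021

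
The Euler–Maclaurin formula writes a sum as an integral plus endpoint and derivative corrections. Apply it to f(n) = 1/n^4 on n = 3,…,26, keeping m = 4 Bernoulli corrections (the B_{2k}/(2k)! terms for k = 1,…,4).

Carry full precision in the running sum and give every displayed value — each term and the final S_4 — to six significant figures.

The integral term ∫_3^26 1/x^4 dx = 0.0123267.
Boundary: ½(f(3) + f(26)) = ½(0.0123457 + 2.18830e-06) = 0.00617393.
Integral + boundary = 0.0185006.
Correction k=1: B_{2}/2! · (f^{(1)}(26) − f^{(1)}(3)) = 1/12 · (-3.36661e-07 − (-0.0164609)) = 0.00137171.
Partial sum through k=1: 0.0198724.
Correction k=2: B_{4}/4! · (f^{(3)}(26) − f^{(3)}(3)) = −1/720 · (-1.49406e-08 − (-0.0548697)) = -7.62079e-05.
Partial sum through k=2: 0.0197962.
Correction k=3: B_{6}/6! · (f^{(5)}(26) − f^{(5)}(3)) = 1/30240 · (-1.23768e-09 − (-0.341411)) = 1.12901e-05.
Partial sum through k=3: 0.0198074.
Correction k=4: B_{8}/8! · (f^{(7)}(26) − f^{(7)}(3)) = −1/1209600 · (-1.64780e-10 − (-3.41411)) = -2.82251e-06.

S_4 ≈ 0.0198046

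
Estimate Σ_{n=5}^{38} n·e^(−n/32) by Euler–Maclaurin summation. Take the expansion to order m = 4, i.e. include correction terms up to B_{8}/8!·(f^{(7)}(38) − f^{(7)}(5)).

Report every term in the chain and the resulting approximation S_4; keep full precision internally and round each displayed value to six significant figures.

S_4 ≈ 337.436

The integral term ∫_5^38 x·e^(−x/32) dx = 329.567.
Boundary: ½(f(5) + f(38)) = ½(4.27673 + 11.5893) = 7.93304.
So far: 337.501.
Correction k=1: B_{2}/2! · (f^{(1)}(38) − f^{(1)}(5)) = 1/12 · (-0.0571843 − 0.721698) = -0.0649068.
After k=1: 337.436.
Correction k=2: B_{4}/4! · (f^{(3)}(38) − f^{(3)}(5)) = −1/720 · (0.000539825 − 0.00237538) = 2.54938e-06.
After k=2: 337.436.
Correction k=3: B_{6}/6! · (f^{(5)}(38) − f^{(5)}(5)) = 1/30240 · (1.10888e-06 − 3.95115e-06) = -9.39903e-11.
After k=3: 337.436.
Correction k=4: B_{8}/8! · (f^{(7)}(38) − f^{(7)}(5)) = −1/1209600 · (1.65097e-09 − 5.45175e-09) = 3.14218e-15.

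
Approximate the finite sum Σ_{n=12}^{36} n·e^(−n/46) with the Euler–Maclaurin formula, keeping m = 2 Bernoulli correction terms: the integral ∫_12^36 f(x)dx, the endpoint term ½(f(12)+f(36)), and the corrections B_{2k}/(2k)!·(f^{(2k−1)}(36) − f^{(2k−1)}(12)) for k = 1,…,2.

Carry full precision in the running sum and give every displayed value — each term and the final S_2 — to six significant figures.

Integral: ∫_12^36 x·e^(−x/46) dx = 330.775.
Endpoint term: (f(12) + f(36))/2 = (9.24458 + 16.4596)/2 = 12.8521.
So far: 343.627.
Order-1 term: 1/12 · (0.0993939 − 0.569412) = -0.0391682.
Partial sum through k=1: 343.588.
Order-2 term: −1/720 · (0.000479120 − 0.000997247) = 7.19622e-07.

S_2 ≈ 343.588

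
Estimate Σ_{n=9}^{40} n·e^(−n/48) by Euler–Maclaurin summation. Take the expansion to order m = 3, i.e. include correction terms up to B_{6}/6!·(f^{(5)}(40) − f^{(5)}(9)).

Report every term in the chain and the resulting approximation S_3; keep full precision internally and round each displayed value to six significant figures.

∫_9^40 x·e^(−x/48) dx evaluates to 432.481.
½[f(9) + f(40)] = ½[7.46126 + 17.3839] = 12.4226.
Integral + boundary = 444.903.
Correction k=1: B_{2}/2! · (f^{(1)}(40) − f^{(1)}(9)) = 1/12 · (0.0724330 − 0.673586) = -0.0500961.
After k=1: 444.853.
Correction k=2: B_{4}/4! · (f^{(3)}(40) − f^{(3)}(9)) = −1/720 · (0.000408693 − 0.00101200) = 8.37924e-07.
After k=2: 444.853.
Correction k=3: B_{6}/6! · (f^{(5)}(40) − f^{(5)}(9)) = 1/30240 · (3.41124e-07 − 7.51581e-07) = -1.35733e-11.

S_3 ≈ 444.853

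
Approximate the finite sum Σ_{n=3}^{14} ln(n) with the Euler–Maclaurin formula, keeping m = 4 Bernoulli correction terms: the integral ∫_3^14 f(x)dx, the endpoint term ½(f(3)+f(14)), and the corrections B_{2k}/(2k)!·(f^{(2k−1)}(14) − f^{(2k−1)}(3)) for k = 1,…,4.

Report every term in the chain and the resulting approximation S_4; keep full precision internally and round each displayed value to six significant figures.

Integral: ∫_3^14 ln(x) dx = 22.6510.
Endpoint term: (f(3) + f(14))/2 = (1.09861 + 2.63906)/2 = 1.86883.
Integral + boundary = 24.5198.
k=1: B_{2}/(2)! × [f^{(1)}(14) − f^{(1)}(3)] = 1/12 × (0.0714286 − 0.333333) = -0.0218254.
Partial sum through k=1: 24.4980.
k=2: B_{4}/(4)! × [f^{(3)}(14) − f^{(3)}(3)] = −1/720 × (0.000728863 − 0.0740741) = 0.000101868.
Partial sum through k=2: 24.4981.
k=3: B_{6}/(6)! × [f^{(5)}(14) − f^{(5)}(3)] = 1/30240 × (4.46243e-05 − 0.0987654) = -3.26458e-06.
Partial sum through k=3: 24.4981.
k=4: B_{8}/(8)! × [f^{(7)}(14) − f^{(7)}(3)] = −1/1209600 × (6.83024e-06 − 0.329218) = 2.72165e-07.

S_4 ≈ 24.4981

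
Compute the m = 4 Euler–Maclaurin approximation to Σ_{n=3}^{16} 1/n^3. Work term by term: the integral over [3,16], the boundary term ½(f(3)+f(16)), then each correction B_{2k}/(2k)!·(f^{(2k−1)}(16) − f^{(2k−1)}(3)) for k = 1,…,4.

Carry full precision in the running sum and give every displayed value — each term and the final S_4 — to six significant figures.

S_4 ≈ 0.0752215

Integral: ∫_3^16 1/x^3 dx = 0.0536024.
Endpoint term: (f(3) + f(16))/2 = (0.0370370 + 0.000244141)/2 = 0.0186406.
Integral + boundary = 0.0722430.
Order-1 term: 1/12 · (-4.57764e-05 − (-0.0370370)) = 0.00308261.
Running total after k=1: 0.0753256.
Order-2 term: −1/720 · (-3.57628e-06 − (-0.0823045)) = -0.000114307.
Running total after k=2: 0.0752113.
Order-3 term: 1/30240 · (-5.86733e-07 − (-0.384088)) = 1.27013e-05.
Running total after k=3: 0.0752240.
Order-4 term: −1/1209600 · (-1.65019e-07 − (-3.07270)) = -2.54026e-06.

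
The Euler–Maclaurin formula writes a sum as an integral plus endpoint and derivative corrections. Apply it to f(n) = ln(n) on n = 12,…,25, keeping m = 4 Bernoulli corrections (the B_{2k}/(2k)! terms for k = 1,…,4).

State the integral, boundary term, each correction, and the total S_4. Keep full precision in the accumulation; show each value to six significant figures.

∫_12^25 ln(x) dx evaluates to 37.6530.
½[f(12) + f(25)] = ½[2.48491 + 3.21888] = 2.85189.
Running total after boundary: 40.5049.
k=1: B_{2}/(2)! × [f^{(1)}(25) − f^{(1)}(12)] = 1/12 × (0.0400000 − 0.0833333) = -0.00361111.
Partial sum through k=1: 40.5013.
k=2: B_{4}/(4)! × [f^{(3)}(25) − f^{(3)}(12)] = −1/720 × (0.000128000 − 0.00115741) = 1.42973e-06.
Partial sum through k=2: 40.5013.
k=3: B_{6}/(6)! × [f^{(5)}(25) − f^{(5)}(12)] = 1/30240 × (2.45760e-06 − 9.64506e-05) = -3.10823e-09.
Partial sum through k=3: 40.5013.
k=4: B_{8}/(8)! × [f^{(7)}(25) − f^{(7)}(12)] = −1/1209600 × (1.17965e-07 − 2.00939e-05) = 1.65145e-11.

S_4 ≈ 40.5013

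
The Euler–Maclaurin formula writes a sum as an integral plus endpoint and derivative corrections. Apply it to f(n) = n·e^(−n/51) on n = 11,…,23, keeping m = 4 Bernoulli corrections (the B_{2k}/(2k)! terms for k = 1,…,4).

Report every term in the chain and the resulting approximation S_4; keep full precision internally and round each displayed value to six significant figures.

Integral: ∫_11^23 x·e^(−x/51) dx = 144.484.
Boundary: ½(f(11) + f(23)) = ½(8.86587 + 14.6511) = 11.7585.
Integral + boundary = 156.242.
Correction k=1: B_{2}/2! · (f^{(1)}(23) − f^{(1)}(11)) = 1/12 · (0.349727 − 0.632148) = -0.0235350.
After k=1: 156.219.
Correction k=2: B_{4}/4! · (f^{(3)}(23) − f^{(3)}(11)) = −1/720 · (0.000624273 − 0.000862793) = 3.31277e-07.
After k=2: 156.219.
Correction k=3: B_{6}/6! · (f^{(5)}(23) − f^{(5)}(11)) = 1/30240 · (4.28330e-07 − 5.69990e-07) = -4.68453e-12.
After k=3: 156.219.
Correction k=4: B_{8}/8! · (f^{(7)}(23) − f^{(7)}(11)) = −1/1209600 · (2.37081e-10 − 3.10752e-10) = 6.09049e-17.

S_4 ≈ 156.219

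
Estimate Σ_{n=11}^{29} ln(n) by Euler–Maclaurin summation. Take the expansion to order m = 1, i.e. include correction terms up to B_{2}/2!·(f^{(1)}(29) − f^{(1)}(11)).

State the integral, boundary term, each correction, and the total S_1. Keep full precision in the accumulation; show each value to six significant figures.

Integral: ∫_11^29 ln(x) dx = 53.2747.
Boundary: ½(f(11) + f(29)) = ½(2.39790 + 3.36730) = 2.88260.
So far: 56.1573.
Order-1 term: 1/12 · (0.0344828 − 0.0909091) = -0.00470219.

S_1 ≈ 56.1526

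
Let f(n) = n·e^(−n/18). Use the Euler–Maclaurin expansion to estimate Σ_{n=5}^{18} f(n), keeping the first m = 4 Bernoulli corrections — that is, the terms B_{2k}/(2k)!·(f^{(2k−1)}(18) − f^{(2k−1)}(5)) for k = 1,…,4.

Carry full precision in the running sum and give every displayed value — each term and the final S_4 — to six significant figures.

S_4 ≈ 80.3637

∫_5^18 x·e^(−x/18) dx evaluates to 75.2047.
½[f(5) + f(18)] = ½[3.78733 + 6.62183] = 5.20458.
Running total after boundary: 80.4093.
k=1: B_{2}/(2)! × [f^{(1)}(18) − f^{(1)}(5)] = 1/12 × (0.00000 − 0.547058) = -0.0455882.
After k=1: 80.3637.
k=2: B_{4}/(4)! × [f^{(3)}(18) − f^{(3)}(5)] = −1/720 × (0.00227086 − 0.00636416) = 5.68514e-06.
After k=2: 80.3637.
k=3: B_{6}/(6)! × [f^{(5)}(18) − f^{(5)}(5)] = 1/30240 × (1.40177e-05 − 3.40737e-05) = -6.63228e-10.
After k=3: 80.3637.
k=4: B_{8}/(8)! × [f^{(7)}(18) − f^{(7)}(5)] = −1/1209600 × (6.48966e-08 − 1.49706e-07) = 7.01140e-14.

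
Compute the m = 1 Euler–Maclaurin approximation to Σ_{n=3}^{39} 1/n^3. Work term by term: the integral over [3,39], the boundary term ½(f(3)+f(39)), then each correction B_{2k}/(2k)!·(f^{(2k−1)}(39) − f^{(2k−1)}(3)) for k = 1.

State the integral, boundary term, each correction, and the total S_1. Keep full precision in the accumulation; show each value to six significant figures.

∫_3^39 1/x^3 dx evaluates to 0.0552268.
½[f(3) + f(39)] = ½[0.0370370 + 1.68580e-05] = 0.0185269.
Running total after boundary: 0.0737538.
k=1: B_{2}/(2)! × [f^{(1)}(39) − f^{(1)}(3)] = 1/12 × (-1.29677e-06 − (-0.0370370)) = 0.00308631.

S_1 ≈ 0.0768401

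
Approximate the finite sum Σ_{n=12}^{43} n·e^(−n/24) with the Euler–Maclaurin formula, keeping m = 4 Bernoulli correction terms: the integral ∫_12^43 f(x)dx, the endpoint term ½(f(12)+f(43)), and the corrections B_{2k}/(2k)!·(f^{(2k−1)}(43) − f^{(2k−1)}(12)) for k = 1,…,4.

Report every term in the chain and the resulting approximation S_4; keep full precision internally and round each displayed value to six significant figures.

Integral: ∫_12^43 x·e^(−x/24) dx = 256.018.
Boundary: ½(f(12) + f(43)) = ½(7.27837 + 7.16733) = 7.22285.
Running total after boundary: 263.240.
Order-1 term: 1/12 · (-0.131957 − 0.303265) = -0.0362685.
Partial sum through k=1: 263.204.
Order-2 term: −1/720 · (0.000349666 − 0.00263251) = 3.17062e-06.
Partial sum through k=2: 263.204.
Order-3 term: 1/30240 · (1.61185e-06 − 8.22660e-06) = -2.18742e-10.
Partial sum through k=3: 263.204.
Order-4 term: −1/1209600 · (4.54277e-09 − 2.06300e-08) = 1.32996e-14.

S_4 ≈ 263.204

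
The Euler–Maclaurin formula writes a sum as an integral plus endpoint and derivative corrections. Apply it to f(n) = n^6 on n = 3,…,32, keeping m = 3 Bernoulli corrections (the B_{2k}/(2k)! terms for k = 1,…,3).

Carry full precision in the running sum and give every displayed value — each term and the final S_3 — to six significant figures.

Integral: ∫_3^32 x^6 dx = 4.90853e+09.
Endpoint term: (f(3) + f(32))/2 = (729.000 + 1.07374e+09)/2 = 5.36871e+08.
Running total after boundary: 5.44541e+09.
Correction k=1: B_{2}/2! · (f^{(1)}(32) − f^{(1)}(3)) = 1/12 · (2.01327e+08 − 1458.00) = 1.67771e+07.
Running total after k=1: 5.46218e+09.
Correction k=2: B_{4}/4! · (f^{(3)}(32) − f^{(3)}(3)) = −1/720 · (3.93216e+06 − 3240.00) = -5456.83.
Running total after k=2: 5.46218e+09.
Correction k=3: B_{6}/6! · (f^{(5)}(32) − f^{(5)}(3)) = 1/30240 · (23040.0 − 2160.00) = 0.690476.

S_3 ≈ 5.46218e+09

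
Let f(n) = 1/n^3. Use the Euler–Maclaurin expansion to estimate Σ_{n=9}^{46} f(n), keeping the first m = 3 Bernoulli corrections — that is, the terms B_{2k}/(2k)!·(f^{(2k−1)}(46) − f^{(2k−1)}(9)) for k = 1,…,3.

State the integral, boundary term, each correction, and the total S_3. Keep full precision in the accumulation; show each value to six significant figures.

Integral: ∫_9^46 1/x^3 dx = 0.00593654.
Boundary: ½(f(9) + f(46)) = ½(0.00137174 + 1.02737e-05) = 0.000691008.
Integral + boundary = 0.00662755.
k=1: B_{2}/(2)! × [f^{(1)}(46) − f^{(1)}(9)] = 1/12 × (-6.70023e-07 − (-0.000457247)) = 3.80481e-05.
Running total after k=1: 0.00666560.
k=2: B_{4}/(4)! × [f^{(3)}(46) − f^{(3)}(9)] = −1/720 × (-6.33292e-09 − (-0.000112901)) = -1.56798e-07.
Running total after k=2: 0.00666544.
k=3: B_{6}/(6)! × [f^{(5)}(46) − f^{(5)}(9)] = 1/30240 × (-1.25701e-10 − (-5.85410e-05)) = 1.93588e-09.

S_3 ≈ 0.00666545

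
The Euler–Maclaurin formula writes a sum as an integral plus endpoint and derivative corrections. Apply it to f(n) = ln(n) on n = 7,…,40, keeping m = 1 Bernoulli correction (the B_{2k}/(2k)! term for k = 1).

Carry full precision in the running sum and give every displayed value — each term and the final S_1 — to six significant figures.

S_1 ≈ 103.741

The integral term ∫_7^40 ln(x) dx = 100.934.
½[f(7) + f(40)] = ½[1.94591 + 3.68888] = 2.81739.
Running total after boundary: 103.751.
Order-1 term: 1/12 · (0.0250000 − 0.142857) = -0.00982143.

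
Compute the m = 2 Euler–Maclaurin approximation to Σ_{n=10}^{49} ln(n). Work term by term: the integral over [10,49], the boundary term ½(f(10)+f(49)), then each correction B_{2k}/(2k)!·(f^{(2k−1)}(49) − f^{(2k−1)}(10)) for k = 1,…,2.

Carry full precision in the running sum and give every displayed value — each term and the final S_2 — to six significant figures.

S_2 ≈ 131.764

Integral: ∫_10^49 ln(x) dx = 128.673.
Endpoint term: (f(10) + f(49))/2 = (2.30259 + 3.89182)/2 = 3.09720.
Integral + boundary = 131.771.
Order-1 term: 1/12 · (0.0204082 − 0.100000) = -0.00663265.
After k=1: 131.764.
Order-2 term: −1/720 · (1.69997e-05 − 0.00200000) = 2.75417e-06.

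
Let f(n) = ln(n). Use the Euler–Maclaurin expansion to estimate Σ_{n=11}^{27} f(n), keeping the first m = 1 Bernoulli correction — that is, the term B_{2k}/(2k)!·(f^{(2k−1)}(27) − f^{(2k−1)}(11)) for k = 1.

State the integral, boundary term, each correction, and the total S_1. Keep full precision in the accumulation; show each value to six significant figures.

Integral: ∫_11^27 ln(x) dx = 46.6107.
Boundary: ½(f(11) + f(27)) = ½(2.39790 + 3.29584) = 2.84687.
Running total after boundary: 49.4576.
Order-1 term: 1/12 · (0.0370370 − 0.0909091) = -0.00448934.

S_1 ≈ 49.4531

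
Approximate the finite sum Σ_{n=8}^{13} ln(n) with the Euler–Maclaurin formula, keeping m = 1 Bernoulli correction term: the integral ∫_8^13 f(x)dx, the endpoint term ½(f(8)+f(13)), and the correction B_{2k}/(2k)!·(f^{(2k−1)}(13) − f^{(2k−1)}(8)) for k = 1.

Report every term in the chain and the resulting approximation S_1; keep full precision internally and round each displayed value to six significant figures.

S_1 ≈ 14.0270

Integral: ∫_8^13 ln(x) dx = 11.7088.
Endpoint term: (f(8) + f(13))/2 = (2.07944 + 2.56495)/2 = 2.32220.
Running total after boundary: 14.0310.
Correction k=1: B_{2}/2! · (f^{(1)}(13) − f^{(1)}(8)) = 1/12 · (0.0769231 − 0.125000) = -0.00400641.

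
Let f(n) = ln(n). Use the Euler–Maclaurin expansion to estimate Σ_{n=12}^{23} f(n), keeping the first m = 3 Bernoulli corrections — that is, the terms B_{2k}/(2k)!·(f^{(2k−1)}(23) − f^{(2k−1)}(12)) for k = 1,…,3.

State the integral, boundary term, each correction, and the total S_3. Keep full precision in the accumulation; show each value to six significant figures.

S_3 ≈ 34.1044

The integral term ∫_12^23 ln(x) dx = 31.2975.
Boundary: ½(f(12) + f(23)) = ½(2.48491 + 3.13549) = 2.81020.
So far: 34.1077.
Order-1 term: 1/12 · (0.0434783 − 0.0833333) = -0.00332126.
Running total after k=1: 34.1044.
Order-2 term: −1/720 · (0.000164379 − 0.00115741) = 1.37921e-06.
Running total after k=2: 34.1044.
Order-3 term: 1/30240 · (3.72883e-06 − 9.64506e-05) = -3.06620e-09.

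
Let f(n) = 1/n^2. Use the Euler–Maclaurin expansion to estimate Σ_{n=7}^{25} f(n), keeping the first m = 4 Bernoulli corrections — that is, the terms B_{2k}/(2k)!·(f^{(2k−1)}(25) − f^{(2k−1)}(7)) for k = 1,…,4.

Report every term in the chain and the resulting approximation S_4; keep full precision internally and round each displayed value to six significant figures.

Integral: ∫_7^25 1/x^2 dx = 0.102857.
Endpoint term: (f(7) + f(25))/2 = (0.0204082 + 0.00160000)/2 = 0.0110041.
Running total after boundary: 0.113861.
k=1: B_{2}/(2)! × [f^{(1)}(25) − f^{(1)}(7)] = 1/12 × (-0.000128000 − (-0.00583090)) = 0.000475242.
After k=1: 0.114336.
k=2: B_{4}/(4)! × [f^{(3)}(25) − f^{(3)}(7)] = −1/720 × (-2.45760e-06 − (-0.00142798)) = -1.97989e-06.
After k=2: 0.114334.
k=3: B_{6}/(6)! × [f^{(5)}(25) − f^{(5)}(7)] = 1/30240 × (-1.17965e-07 − (-0.000874271)) = 2.89072e-08.
After k=3: 0.114335.
k=4: B_{8}/(8)! × [f^{(7)}(25) − f^{(7)}(7)] = −1/1209600 × (-1.05696e-08 − (-0.000999167)) = -8.26022e-10.

S_4 ≈ 0.114335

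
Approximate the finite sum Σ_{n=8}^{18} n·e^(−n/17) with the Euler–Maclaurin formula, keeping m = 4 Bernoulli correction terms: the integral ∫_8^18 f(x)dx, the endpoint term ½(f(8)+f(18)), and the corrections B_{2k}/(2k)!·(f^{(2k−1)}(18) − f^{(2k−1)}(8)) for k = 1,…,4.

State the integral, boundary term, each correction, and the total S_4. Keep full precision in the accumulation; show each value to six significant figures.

Integral: ∫_8^18 x·e^(−x/17) dx = 59.0859.
Endpoint term: (f(8) + f(18))/2 = (4.99708 + 6.24355)/2 = 5.62031.
So far: 64.7062.
Correction k=1: B_{2}/2! · (f^{(1)}(18) − f^{(1)}(8)) = 1/12 · (-0.0204037 − 0.330689) = -0.0292577.
Partial sum through k=1: 64.6769.
Correction k=2: B_{4}/4! · (f^{(3)}(18) − f^{(3)}(8)) = −1/720 · (0.00232984 − 0.00546698) = 4.35715e-06.
Partial sum through k=2: 64.6769.
Correction k=3: B_{6}/6! · (f^{(5)}(18) − f^{(5)}(8)) = 1/30240 · (1.63677e-05 − 3.38744e-05) = -5.78925e-10.
Partial sum through k=3: 64.6769.
Correction k=4: B_{8}/8! · (f^{(7)}(18) − f^{(7)}(8)) = −1/1209600 · (8.53764e-08 − 1.68969e-07) = 6.91075e-14.

S_4 ≈ 64.6769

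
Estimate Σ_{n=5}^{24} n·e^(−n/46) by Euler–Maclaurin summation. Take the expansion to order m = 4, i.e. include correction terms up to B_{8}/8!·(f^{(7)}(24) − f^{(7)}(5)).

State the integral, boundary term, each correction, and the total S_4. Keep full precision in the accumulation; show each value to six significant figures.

∫_5^24 x·e^(−x/46) dx evaluates to 193.340.
Endpoint term: (f(5) + f(24))/2 = (4.48502 + 14.2437)/2 = 9.36436.
Integral + boundary = 202.705.
Correction k=1: B_{2}/2! · (f^{(1)}(24) − f^{(1)}(5)) = 1/12 · (0.283842 − 0.799503) = -0.0429718.
Partial sum through k=1: 202.662.
Correction k=2: B_{4}/4! · (f^{(3)}(24) − f^{(3)}(5)) = −1/720 · (0.000695093 − 0.00122567) = 7.36907e-07.
Partial sum through k=2: 202.662.
Correction k=3: B_{6}/6! · (f^{(5)}(24) − f^{(5)}(5)) = 1/30240 · (5.93594e-07 − 9.79913e-07) = -1.27751e-11.
Partial sum through k=3: 202.662.
Correction k=4: B_{8}/8! · (f^{(7)}(24) − f^{(7)}(5)) = −1/1209600 · (4.05810e-10 − 6.52452e-10) = 2.03903e-16.

S_4 ≈ 202.662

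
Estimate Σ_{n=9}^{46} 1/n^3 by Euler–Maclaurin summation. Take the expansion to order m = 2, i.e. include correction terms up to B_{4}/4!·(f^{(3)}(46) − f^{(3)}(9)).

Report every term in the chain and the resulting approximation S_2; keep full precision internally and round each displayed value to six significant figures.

The integral term ∫_9^46 1/x^3 dx = 0.00593654.
Boundary: ½(f(9) + f(46)) = ½(0.00137174 + 1.02737e-05) = 0.000691008.
Integral + boundary = 0.00662755.
Order-1 term: 1/12 · (-6.70023e-07 − (-0.000457247)) = 3.80481e-05.
Partial sum through k=1: 0.00666560.
Order-2 term: −1/720 · (-6.33292e-09 − (-0.000112901)) = -1.56798e-07.

S_2 ≈ 0.00666544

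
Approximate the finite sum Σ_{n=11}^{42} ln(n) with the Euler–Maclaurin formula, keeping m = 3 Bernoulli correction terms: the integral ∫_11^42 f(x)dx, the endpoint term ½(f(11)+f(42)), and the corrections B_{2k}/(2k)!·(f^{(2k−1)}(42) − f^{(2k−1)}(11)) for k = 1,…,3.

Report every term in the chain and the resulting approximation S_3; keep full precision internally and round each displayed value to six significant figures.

S_3 ≈ 102.667

∫_11^42 ln(x) dx evaluates to 99.6053.
½[f(11) + f(42)] = ½[2.39790 + 3.73767] = 3.06778.
Integral + boundary = 102.673.
Correction k=1: B_{2}/2! · (f^{(1)}(42) − f^{(1)}(11)) = 1/12 · (0.0238095 − 0.0909091) = -0.00559163.
Running total after k=1: 102.667.
Correction k=2: B_{4}/4! · (f^{(3)}(42) − f^{(3)}(11)) = −1/720 · (2.69949e-05 − 0.00150263) = 2.04949e-06.
Running total after k=2: 102.667.
Correction k=3: B_{6}/6! · (f^{(5)}(42) − f^{(5)}(11)) = 1/30240 · (1.83639e-07 − 0.000149021) = -4.92187e-09.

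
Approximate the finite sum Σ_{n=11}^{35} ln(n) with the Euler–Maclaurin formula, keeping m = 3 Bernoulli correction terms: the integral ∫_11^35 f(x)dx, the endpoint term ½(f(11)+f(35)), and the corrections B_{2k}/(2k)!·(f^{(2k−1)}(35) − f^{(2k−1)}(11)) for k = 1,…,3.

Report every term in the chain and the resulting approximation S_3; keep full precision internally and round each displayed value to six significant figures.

Integral: ∫_11^35 ln(x) dx = 74.0603.
½[f(11) + f(35)] = ½[2.39790 + 3.55535] = 2.97662.
So far: 77.0370.
Order-1 term: 1/12 · (0.0285714 − 0.0909091) = -0.00519481.
After k=1: 77.0318.
Order-2 term: −1/720 · (4.66472e-05 − 0.00150263) = 2.02220e-06.
After k=2: 77.0318.
Order-3 term: 1/30240 · (4.56952e-07 − 0.000149021) = -4.91284e-09.

S_3 ≈ 77.0318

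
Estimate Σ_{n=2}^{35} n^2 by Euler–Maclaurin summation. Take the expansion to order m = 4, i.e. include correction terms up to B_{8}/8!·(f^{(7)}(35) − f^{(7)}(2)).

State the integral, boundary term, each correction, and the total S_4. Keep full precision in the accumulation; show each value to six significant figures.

The integral term ∫_2^35 x^2 dx = 14289.0.
Endpoint term: (f(2) + f(35))/2 = (4.00000 + 1225.00)/2 = 614.500.
Integral + boundary = 14903.5.
k=1: B_{2}/(2)! × [f^{(1)}(35) − f^{(1)}(2)] = 1/12 × (70.0000 − 4.00000) = 5.50000.
Running total after k=1: 14909.0.
k=2: B_{4}/(4)! × [f^{(3)}(35) − f^{(3)}(2)] = −1/720 × (0.00000 − 0.00000) = 0.00000.
Running total after k=2: 14909.0.
k=3: B_{6}/(6)! × [f^{(5)}(35) − f^{(5)}(2)] = 1/30240 × (0.00000 − 0.00000) = 0.00000.
Running total after k=3: 14909.0.
k=4: B_{8}/(8)! × [f^{(7)}(35) − f^{(7)}(2)] = −1/1209600 × (0.00000 − 0.00000) = 0.00000.

S_4 ≈ 14909.0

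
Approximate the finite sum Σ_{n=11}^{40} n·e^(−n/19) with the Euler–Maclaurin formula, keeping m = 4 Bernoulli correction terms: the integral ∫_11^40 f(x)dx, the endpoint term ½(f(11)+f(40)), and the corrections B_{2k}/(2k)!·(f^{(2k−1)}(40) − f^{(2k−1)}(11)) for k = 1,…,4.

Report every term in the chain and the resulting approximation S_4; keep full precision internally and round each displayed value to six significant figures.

The integral term ∫_11^40 x·e^(−x/19) dx = 182.925.
Boundary: ½(f(11) + f(40)) = ½(6.16537 + 4.87254) = 5.51896.
Integral + boundary = 188.444.
Correction k=1: B_{2}/2! · (f^{(1)}(40) − f^{(1)}(11)) = 1/12 · (-0.134636 − 0.235995) = -0.0308859.
After k=1: 188.413.
Correction k=2: B_{4}/4! · (f^{(3)}(40) − f^{(3)}(11)) = −1/720 · (0.000301914 − 0.00375892) = 4.80140e-06.
After k=2: 188.413.
Correction k=3: B_{6}/6! · (f^{(5)}(40) − f^{(5)}(11)) = 1/30240 · (2.70577e-06 − 1.90142e-05) = -5.39299e-10.
After k=3: 188.413.
Correction k=4: B_{8}/8! · (f^{(7)}(40) − f^{(7)}(11)) = −1/1209600 · (1.26737e-08 − 7.64982e-08) = 5.27649e-14.

S_4 ≈ 188.413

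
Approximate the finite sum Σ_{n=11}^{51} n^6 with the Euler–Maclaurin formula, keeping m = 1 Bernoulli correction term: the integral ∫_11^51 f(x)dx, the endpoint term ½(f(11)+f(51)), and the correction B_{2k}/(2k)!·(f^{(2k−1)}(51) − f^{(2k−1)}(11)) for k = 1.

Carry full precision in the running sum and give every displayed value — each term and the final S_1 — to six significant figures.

Integral: ∫_11^51 x^6 dx = 1.28199e+11.
Boundary: ½(f(11) + f(51)) = ½(1.77156e+06 + 1.75963e+10) = 8.79903e+09.
Running total after boundary: 1.36998e+11.
Correction k=1: B_{2}/2! · (f^{(1)}(51) − f^{(1)}(11)) = 1/12 · (2.07015e+09 − 966306) = 1.72432e+08.

S_1 ≈ 1.37170e+11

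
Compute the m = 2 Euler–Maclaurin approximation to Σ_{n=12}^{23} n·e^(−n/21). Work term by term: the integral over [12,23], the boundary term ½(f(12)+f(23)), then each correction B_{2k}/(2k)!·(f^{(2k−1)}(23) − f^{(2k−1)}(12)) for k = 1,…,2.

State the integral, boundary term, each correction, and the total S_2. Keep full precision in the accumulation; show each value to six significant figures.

S_2 ≈ 89.5204

Integral: ∫_12^23 x·e^(−x/21) dx = 82.3087.
½[f(12) + f(23)] = ½[6.77662 + 7.69258] = 7.23460.
Running total after boundary: 89.5433.
Order-1 term: 1/12 · (-0.0318533 − 0.242022) = -0.0228229.
After k=1: 89.5204.
Order-2 term: −1/720 · (0.00144460 − 0.00310988) = 2.31290e-06.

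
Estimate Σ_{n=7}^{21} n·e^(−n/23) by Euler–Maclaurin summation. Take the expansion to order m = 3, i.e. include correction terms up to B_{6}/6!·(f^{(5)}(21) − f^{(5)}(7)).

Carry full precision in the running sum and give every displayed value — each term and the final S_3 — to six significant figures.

S_3 ≈ 109.586

∫_7^21 x·e^(−x/23) dx evaluates to 102.830.
Endpoint term: (f(7) + f(21))/2 = (5.16323 + 8.42732)/2 = 6.79528.
So far: 109.626.
Correction k=1: B_{2}/2! · (f^{(1)}(21) − f^{(1)}(7)) = 1/12 · (0.0348957 − 0.513116) = -0.0398517.
Partial sum through k=1: 109.586.
Correction k=2: B_{4}/4! · (f^{(3)}(21) − f^{(3)}(7)) = −1/720 · (0.00158317 − 0.00375865) = 3.02149e-06.
Partial sum through k=2: 109.586.
Correction k=3: B_{6}/6! · (f^{(5)}(21) − f^{(5)}(7)) = 1/30240 · (5.86083e-06 − 1.23768e-05) = -2.15475e-10.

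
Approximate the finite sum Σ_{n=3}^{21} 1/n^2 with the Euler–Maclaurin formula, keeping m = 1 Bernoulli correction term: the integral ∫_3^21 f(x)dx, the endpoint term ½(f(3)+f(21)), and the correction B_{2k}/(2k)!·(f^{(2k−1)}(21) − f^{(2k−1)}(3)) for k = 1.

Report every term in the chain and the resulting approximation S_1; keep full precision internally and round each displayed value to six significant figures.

S_1 ≈ 0.348558

Integral: ∫_3^21 1/x^2 dx = 0.285714.
Endpoint term: (f(3) + f(21))/2 = (0.111111 + 0.00226757)/2 = 0.0566893.
Running total after boundary: 0.342404.
Order-1 term: 1/12 · (-0.000215959 − (-0.0740741)) = 0.00615484.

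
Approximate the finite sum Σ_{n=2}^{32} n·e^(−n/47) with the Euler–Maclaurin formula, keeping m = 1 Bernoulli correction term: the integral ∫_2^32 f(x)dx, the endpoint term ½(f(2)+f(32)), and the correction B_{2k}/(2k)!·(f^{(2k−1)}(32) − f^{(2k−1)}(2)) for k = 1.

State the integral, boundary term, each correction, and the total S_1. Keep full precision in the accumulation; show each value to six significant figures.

S_1 ≈ 336.581

∫_2^32 x·e^(−x/47) dx evaluates to 327.587.
Boundary: ½(f(2) + f(32)) = ½(1.91668 + 16.1980) = 9.05732.
Running total after boundary: 336.644.
Order-1 term: 1/12 · (0.161549 − 0.917559) = -0.0630009.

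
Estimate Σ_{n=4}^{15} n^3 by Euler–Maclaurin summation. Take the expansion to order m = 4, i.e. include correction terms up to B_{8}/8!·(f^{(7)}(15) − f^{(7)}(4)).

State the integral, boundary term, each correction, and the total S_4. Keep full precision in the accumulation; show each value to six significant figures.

The integral term ∫_4^15 x^3 dx = 12592.2.
½[f(4) + f(15)] = ½[64.0000 + 3375.00] = 1719.50.
Running total after boundary: 14311.8.
Order-1 term: 1/12 · (675.000 − 48.0000) = 52.2500.
Running total after k=1: 14364.0.
Order-2 term: −1/720 · (6.00000 − 6.00000) = 0.00000.
Running total after k=2: 14364.0.
Order-3 term: 1/30240 · (0.00000 − 0.00000) = 0.00000.
Running total after k=3: 14364.0.
Order-4 term: −1/1209600 · (0.00000 − 0.00000) = 0.00000.

S_4 ≈ 14364.0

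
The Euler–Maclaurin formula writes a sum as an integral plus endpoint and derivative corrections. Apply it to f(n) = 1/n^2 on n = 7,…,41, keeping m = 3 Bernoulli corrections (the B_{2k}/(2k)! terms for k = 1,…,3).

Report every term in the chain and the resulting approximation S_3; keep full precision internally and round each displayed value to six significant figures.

S_3 ≈ 0.129450

The integral term ∫_7^41 1/x^2 dx = 0.118467.
Endpoint term: (f(7) + f(41))/2 = (0.0204082 + 0.000594884)/2 = 0.0105015.
Running total after boundary: 0.128968.
Order-1 term: 1/12 · (-2.90187e-05 − (-0.00583090)) = 0.000483490.
Partial sum through k=1: 0.129452.
Order-2 term: −1/720 · (-2.07153e-07 − (-0.00142798)) = -1.98301e-06.
Partial sum through k=2: 0.129450.
Order-3 term: 1/30240 · (-3.69697e-09 − (-0.000874271)) = 2.89110e-08.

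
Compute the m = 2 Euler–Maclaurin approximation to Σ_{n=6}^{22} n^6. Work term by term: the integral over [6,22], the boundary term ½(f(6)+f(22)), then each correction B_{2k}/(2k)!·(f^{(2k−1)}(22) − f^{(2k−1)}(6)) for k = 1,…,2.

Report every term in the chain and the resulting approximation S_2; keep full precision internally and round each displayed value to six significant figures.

Integral: ∫_6^22 x^6 dx = 3.56297e+08.
Endpoint term: (f(6) + f(22))/2 = (46656.0 + 1.13380e+08)/2 = 5.67133e+07.
Running total after boundary: 4.13010e+08.
Order-1 term: 1/12 · (3.09218e+07 − 46656.0) = 2.57293e+06.
Running total after k=1: 4.15583e+08.
Order-2 term: −1/720 · (1.27776e+06 − 25920.0) = -1738.67.

S_2 ≈ 4.15581e+08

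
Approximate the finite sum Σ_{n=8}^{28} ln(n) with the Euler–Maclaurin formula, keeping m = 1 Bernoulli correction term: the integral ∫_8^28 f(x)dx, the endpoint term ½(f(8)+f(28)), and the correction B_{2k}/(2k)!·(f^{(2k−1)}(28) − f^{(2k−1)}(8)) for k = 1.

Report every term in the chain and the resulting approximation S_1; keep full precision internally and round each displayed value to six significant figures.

∫_8^28 ln(x) dx evaluates to 56.6662.
Endpoint term: (f(8) + f(28))/2 = (2.07944 + 3.33220)/2 = 2.70582.
So far: 59.3720.
Correction k=1: B_{2}/2! · (f^{(1)}(28) − f^{(1)}(8)) = 1/12 · (0.0357143 − 0.125000) = -0.00744048.

S_1 ≈ 59.3646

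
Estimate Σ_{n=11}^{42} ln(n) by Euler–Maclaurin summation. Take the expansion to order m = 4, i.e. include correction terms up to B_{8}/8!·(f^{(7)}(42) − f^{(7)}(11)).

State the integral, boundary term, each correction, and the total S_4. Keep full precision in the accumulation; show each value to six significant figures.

The integral term ∫_11^42 ln(x) dx = 99.6053.
Boundary: ½(f(11) + f(42)) = ½(2.39790 + 3.73767) = 3.06778.
Running total after boundary: 102.673.
Order-1 term: 1/12 · (0.0238095 − 0.0909091) = -0.00559163.
After k=1: 102.667.
Order-2 term: −1/720 · (2.69949e-05 − 0.00150263) = 2.04949e-06.
After k=2: 102.667.
Order-3 term: 1/30240 · (1.83639e-07 − 0.000149021) = -4.92187e-09.
After k=3: 102.667.
Order-4 term: −1/1209600 · (3.12311e-09 − 3.69474e-05) = 3.05425e-11.

S_4 ≈ 102.667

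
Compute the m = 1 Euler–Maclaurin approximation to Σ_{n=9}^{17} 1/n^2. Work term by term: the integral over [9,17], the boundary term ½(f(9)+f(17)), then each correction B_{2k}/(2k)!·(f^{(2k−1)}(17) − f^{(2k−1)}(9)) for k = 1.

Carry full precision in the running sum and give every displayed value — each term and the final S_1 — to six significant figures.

∫_9^17 1/x^2 dx evaluates to 0.0522876.
½[f(9) + f(17)] = ½[0.0123457 + 0.00346021] = 0.00790294.
Running total after boundary: 0.0601905.
k=1: B_{2}/(2)! × [f^{(1)}(17) − f^{(1)}(9)] = 1/12 × (-0.000407083 − (-0.00274348)) = 0.000194700.

S_1 ≈ 0.0603852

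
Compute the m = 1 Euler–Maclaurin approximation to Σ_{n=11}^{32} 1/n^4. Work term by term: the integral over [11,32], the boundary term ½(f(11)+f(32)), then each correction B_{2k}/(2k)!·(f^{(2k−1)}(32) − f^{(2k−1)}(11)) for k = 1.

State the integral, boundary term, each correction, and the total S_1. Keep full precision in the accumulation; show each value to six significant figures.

S_1 ≈ 0.000276953

Integral: ∫_11^32 1/x^4 dx = 0.000240266.
½[f(11) + f(32)] = ½[6.83013e-05 + 9.53674e-07] = 3.46275e-05.
Integral + boundary = 0.000274893.
Correction k=1: B_{2}/2! · (f^{(1)}(32) − f^{(1)}(11)) = 1/12 · (-1.19209e-07 − (-2.48369e-05)) = 2.05980e-06.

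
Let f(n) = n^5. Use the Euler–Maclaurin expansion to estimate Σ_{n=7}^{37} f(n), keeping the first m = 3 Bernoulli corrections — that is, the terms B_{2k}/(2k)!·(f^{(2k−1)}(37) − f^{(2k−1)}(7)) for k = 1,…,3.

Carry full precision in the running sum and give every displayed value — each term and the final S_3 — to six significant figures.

S_3 ≈ 4.63062e+08

Integral: ∫_7^37 x^5 dx = 4.27601e+08.
Endpoint term: (f(7) + f(37))/2 = (16807.0 + 6.93440e+07)/2 = 3.46804e+07.
So far: 4.62282e+08.
k=1: B_{2}/(2)! × [f^{(1)}(37) − f^{(1)}(7)] = 1/12 × (9.37080e+06 − 12005.0) = 779900.
After k=1: 4.63062e+08.
k=2: B_{4}/(4)! × [f^{(3)}(37) − f^{(3)}(7)] = −1/720 × (82140.0 − 2940.00) = -110.000.
After k=2: 4.63062e+08.
k=3: B_{6}/(6)! × [f^{(5)}(37) − f^{(5)}(7)] = 1/30240 × (120.000 − 120.000) = 0.00000.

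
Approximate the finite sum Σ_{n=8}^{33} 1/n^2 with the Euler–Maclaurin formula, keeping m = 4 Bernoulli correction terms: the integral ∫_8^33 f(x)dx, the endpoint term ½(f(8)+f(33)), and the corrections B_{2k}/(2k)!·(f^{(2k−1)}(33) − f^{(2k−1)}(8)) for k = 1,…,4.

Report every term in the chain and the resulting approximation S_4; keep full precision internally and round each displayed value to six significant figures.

S_4 ≈ 0.103288

The integral term ∫_8^33 1/x^2 dx = 0.0946970.
½[f(8) + f(33)] = ½[0.0156250 + 0.000918274] = 0.00827164.
So far: 0.102969.
Correction k=1: B_{2}/2! · (f^{(1)}(33) − f^{(1)}(8)) = 1/12 · (-5.56529e-05 − (-0.00390625)) = 0.000320883.
Running total after k=1: 0.103289.
Correction k=2: B_{4}/4! · (f^{(3)}(33) − f^{(3)}(8)) = −1/720 · (-6.13256e-07 − (-0.000732422)) = -1.01640e-06.
Running total after k=2: 0.103288.
Correction k=3: B_{6}/6! · (f^{(5)}(33) − f^{(5)}(8)) = 1/30240 · (-1.68941e-08 − (-0.000343323)) = 1.13527e-08.
Running total after k=3: 0.103288.
Correction k=4: B_{8}/8! · (f^{(7)}(33) − f^{(7)}(8)) = −1/1209600 · (-8.68750e-10 − (-0.000300407)) = -2.48352e-10.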